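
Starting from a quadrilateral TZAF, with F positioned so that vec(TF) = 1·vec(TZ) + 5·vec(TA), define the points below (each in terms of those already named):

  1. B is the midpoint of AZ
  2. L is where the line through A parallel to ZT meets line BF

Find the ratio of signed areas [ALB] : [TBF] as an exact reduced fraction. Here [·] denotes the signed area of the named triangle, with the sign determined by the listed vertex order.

[ALB]:[TBF] = -5/36

Choose coordinates T = (0, 0), Z = (1, 0), A = (0, 1), F = (1, 5).
1. B is the midpoint of AZ ⇒ B = (1/2, 1/2)
2. L is where the line through A parallel to ZT meets line BF ⇒ L = (5/9, 1)
2·[ALB] = -5/18, 2·[TBF] = 2
[ALB]:[TBF] = -5/18:2 = -5/36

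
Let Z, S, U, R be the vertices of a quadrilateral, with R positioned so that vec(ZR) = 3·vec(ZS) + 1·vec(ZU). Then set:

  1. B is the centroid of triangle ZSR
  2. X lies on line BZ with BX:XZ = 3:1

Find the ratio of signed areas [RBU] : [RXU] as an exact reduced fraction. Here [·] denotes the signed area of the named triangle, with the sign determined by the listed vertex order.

[RBU]:[RXU] = 8/11

Work in coordinates with Z = (0, 0), S = (1, 0), U = (0, 1), R = (3, 1).
1. B is the centroid of triangle ZSR ⇒ B = (4/3, 1/3)
2. X lies on line BZ with BX:XZ = 3:1 ⇒ X = (1/3, 1/12)
2·[RBU] = -2, 2·[RXU] = -11/4
[RBU]:[RXU] = -2:-11/4 = 8/11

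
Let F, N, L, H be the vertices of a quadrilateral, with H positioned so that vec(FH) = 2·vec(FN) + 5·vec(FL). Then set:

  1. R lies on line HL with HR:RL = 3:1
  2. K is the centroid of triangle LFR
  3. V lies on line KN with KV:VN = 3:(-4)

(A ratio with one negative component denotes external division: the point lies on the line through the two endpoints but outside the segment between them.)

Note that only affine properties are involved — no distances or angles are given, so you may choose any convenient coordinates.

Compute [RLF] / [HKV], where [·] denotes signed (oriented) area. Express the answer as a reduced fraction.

Choose coordinates F = (0, 0), N = (1, 0), L = (0, 1), H = (2, 5).
1. R lies on line HL with HR:RL = 3:1 ⇒ R = (1/2, 2)
2. K is the centroid of triangle LFR ⇒ K = (1/6, 1)
3. V lies on line KN with KV:VN = 3:(-4) ⇒ V = (-7/3, 4)
2·[RLF] = 1/2, 2·[HKV] = -31/2
[RLF]:[HKV] = 1/2:-31/2 = -1/31

[RLF]:[HKV] = -1/31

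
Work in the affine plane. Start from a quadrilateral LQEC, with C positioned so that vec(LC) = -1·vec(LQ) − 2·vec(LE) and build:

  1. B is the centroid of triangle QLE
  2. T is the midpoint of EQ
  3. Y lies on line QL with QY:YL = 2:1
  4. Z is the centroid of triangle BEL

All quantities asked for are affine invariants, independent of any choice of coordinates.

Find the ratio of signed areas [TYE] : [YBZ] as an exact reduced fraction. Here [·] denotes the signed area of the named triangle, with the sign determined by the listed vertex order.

[TYE]:[YBZ] = -9/2

Set L = (0, 0), Q = (1, 0), E = (0, 1), C = (-1, -2); any affine frame gives the same invariant.
1. B is the centroid of triangle QLE ⇒ B = (1/3, 1/3)
2. T is the midpoint of EQ ⇒ T = (1/2, 1/2)
3. Y lies on line QL with QY:YL = 2:1 ⇒ Y = (1/3, 0)
4. Z is the centroid of triangle BEL ⇒ Z = (1/9, 4/9)
2·[TYE] = -1/3, 2·[YBZ] = 2/27
[TYE]:[YBZ] = -1/3:2/27 = -9/2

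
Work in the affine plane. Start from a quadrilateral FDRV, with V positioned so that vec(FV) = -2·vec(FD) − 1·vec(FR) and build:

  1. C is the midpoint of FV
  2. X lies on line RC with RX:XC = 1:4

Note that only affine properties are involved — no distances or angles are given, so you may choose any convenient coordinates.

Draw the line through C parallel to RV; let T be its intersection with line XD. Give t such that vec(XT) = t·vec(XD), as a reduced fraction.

Assign F = (0, 0), D = (1, 0), R = (0, 1), V = (-2, -1) — the answer is frame-independent, so this choice is without loss of generality.
1. C is the midpoint of FV ⇒ C = (-1, -1/2)
2. X lies on line RC with RX:XC = 1:4 ⇒ X = (-1/5, 7/10)
through C parallel to RV: direction (-2, -2); meets XD at T = (1/19, 21/38)
T = X + t·(D−X) with t = 4/19

t = 4/19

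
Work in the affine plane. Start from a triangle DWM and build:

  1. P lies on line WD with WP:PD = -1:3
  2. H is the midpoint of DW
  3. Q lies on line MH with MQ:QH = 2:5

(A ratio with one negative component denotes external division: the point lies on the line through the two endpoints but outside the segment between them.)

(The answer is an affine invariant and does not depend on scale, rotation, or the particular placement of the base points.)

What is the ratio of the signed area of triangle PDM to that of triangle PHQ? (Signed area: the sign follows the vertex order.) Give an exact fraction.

Assign D = (0, 0), W = (1, 0), M = (0, 1) — the answer is frame-independent, so this choice is without loss of generality.
1. P lies on line WD with WP:PD = -1:3 ⇒ P = (3/2, 0)
2. H is the midpoint of DW ⇒ H = (1/2, 0)
3. Q lies on line MH with MQ:QH = 2:5 ⇒ Q = (1/7, 5/7)
2·[PDM] = -3/2, 2·[PHQ] = -5/7
[PDM]:[PHQ] = -3/2:-5/7 = 21/10

[PDM]:[PHQ] = 21/10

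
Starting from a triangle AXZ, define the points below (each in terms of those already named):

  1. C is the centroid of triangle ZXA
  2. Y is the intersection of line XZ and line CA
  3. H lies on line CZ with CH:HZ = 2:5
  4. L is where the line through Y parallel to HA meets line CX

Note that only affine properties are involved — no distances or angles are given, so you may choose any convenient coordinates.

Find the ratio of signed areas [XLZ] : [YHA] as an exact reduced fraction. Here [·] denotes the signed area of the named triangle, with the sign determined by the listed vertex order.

[XLZ]:[YHA] = -56/27

Set A = (0, 0), X = (1, 0), Z = (0, 1); any affine frame gives the same invariant.
1. C is the centroid of triangle ZXA ⇒ C = (1/3, 1/3)
2. Y is the intersection of line XZ and line CA ⇒ Y = (1/2, 1/2)
3. H lies on line CZ with CH:HZ = 2:5 ⇒ H = (5/21, 11/21)
4. L is where the line through Y parallel to HA meets line CX ⇒ L = (11/27, 8/27)
2·[XLZ] = -8/27, 2·[YHA] = 1/7
[XLZ]:[YHA] = -8/27:1/7 = -56/27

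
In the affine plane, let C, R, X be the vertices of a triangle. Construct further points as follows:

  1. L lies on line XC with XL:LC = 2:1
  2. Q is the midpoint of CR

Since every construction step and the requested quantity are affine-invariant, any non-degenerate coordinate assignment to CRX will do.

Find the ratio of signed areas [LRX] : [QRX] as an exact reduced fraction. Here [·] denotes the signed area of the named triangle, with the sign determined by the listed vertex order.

Assign C = (0, 0), R = (1, 0), X = (0, 1) — the answer is frame-independent, so this choice is without loss of generality.
1. L lies on line XC with XL:LC = 2:1 ⇒ L = (0, 1/3)
2. Q is the midpoint of CR ⇒ Q = (1/2, 0)
2·[LRX] = 2/3, 2·[QRX] = 1/2
[LRX]:[QRX] = 2/3:1/2 = 4/3

[LRX]:[QRX] = 4/3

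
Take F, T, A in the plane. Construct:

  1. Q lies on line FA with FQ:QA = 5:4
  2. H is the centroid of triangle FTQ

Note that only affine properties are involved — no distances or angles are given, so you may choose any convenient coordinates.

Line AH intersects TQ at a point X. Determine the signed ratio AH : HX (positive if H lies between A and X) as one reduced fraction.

Choose coordinates F = (0, 0), T = (1, 0), A = (0, 1).
1. Q lies on line FA with FQ:QA = 5:4 ⇒ Q = (0, 5/9)
2. H is the centroid of triangle FTQ ⇒ H = (1/3, 5/27)
line AH meets TQ at X = (4/17, 65/153)
H = A + t·(X−A) with t = 17/12, so AH:HX = 17/12:-5/12

AH:HX = -17/5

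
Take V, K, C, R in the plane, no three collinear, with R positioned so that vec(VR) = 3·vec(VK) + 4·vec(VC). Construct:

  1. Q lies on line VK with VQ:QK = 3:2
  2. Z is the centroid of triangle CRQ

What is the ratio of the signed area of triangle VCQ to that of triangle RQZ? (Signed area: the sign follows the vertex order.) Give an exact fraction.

[VCQ]:[RQZ] = 3/8

Assign V = (0, 0), K = (1, 0), C = (0, 1), R = (3, 4) — the answer is frame-independent, so this choice is without loss of generality.
1. Q lies on line VK with VQ:QK = 3:2 ⇒ Q = (3/5, 0)
2. Z is the centroid of triangle CRQ ⇒ Z = (6/5, 5/3)
2·[VCQ] = -3/5, 2·[RQZ] = -8/5
[VCQ]:[RQZ] = -3/5:-8/5 = 3/8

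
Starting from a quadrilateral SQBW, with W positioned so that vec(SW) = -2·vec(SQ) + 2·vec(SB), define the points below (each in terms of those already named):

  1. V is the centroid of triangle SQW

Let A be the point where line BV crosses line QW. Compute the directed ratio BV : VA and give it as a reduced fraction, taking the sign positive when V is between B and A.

Work in coordinates with S = (0, 0), Q = (1, 0), B = (0, 1), W = (-2, 2).
1. V is the centroid of triangle SQW ⇒ V = (-1/3, 2/3)
line BV meets QW at A = (-1/5, 4/5)
V = B + t·(A−B) with t = 5/3, so BV:VA = 5/3:-2/3

BV:VA = -5/2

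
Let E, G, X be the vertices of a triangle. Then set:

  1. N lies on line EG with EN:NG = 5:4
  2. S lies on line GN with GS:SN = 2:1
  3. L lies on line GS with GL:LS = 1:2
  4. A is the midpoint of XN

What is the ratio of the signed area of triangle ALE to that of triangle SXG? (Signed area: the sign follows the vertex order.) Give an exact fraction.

Choose coordinates E = (0, 0), G = (1, 0), X = (0, 1).
1. N lies on line EG with EN:NG = 5:4 ⇒ N = (5/9, 0)
2. S lies on line GN with GS:SN = 2:1 ⇒ S = (19/27, 0)
3. L lies on line GS with GL:LS = 1:2 ⇒ L = (73/81, 0)
4. A is the midpoint of XN ⇒ A = (5/18, 1/2)
2·[ALE] = -73/162, 2·[SXG] = -8/27
[ALE]:[SXG] = -73/162:-8/27 = 73/48

[ALE]:[SXG] = 73/48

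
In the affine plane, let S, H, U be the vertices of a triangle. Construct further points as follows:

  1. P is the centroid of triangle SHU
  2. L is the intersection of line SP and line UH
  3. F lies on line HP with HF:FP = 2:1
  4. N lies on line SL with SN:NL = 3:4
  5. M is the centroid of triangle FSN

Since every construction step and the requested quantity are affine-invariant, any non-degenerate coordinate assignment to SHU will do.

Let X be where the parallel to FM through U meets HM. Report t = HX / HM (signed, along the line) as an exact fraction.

t = 71/19

Choose coordinates S = (0, 0), H = (1, 0), U = (0, 1).
1. P is the centroid of triangle SHU ⇒ P = (1/3, 1/3)
2. L is the intersection of line SP and line UH ⇒ L = (1/2, 1/2)
3. F lies on line HP with HF:FP = 2:1 ⇒ F = (5/9, 2/9)
4. N lies on line SL with SN:NL = 3:4 ⇒ N = (3/14, 3/14)
5. M is the centroid of triangle FSN ⇒ M = (97/378, 55/378)
through U parallel to FM: direction (-113/378, -29/378); meets HM at X = (-12769/7182, 3905/7182)
X = H + t·(M−H) with t = 71/19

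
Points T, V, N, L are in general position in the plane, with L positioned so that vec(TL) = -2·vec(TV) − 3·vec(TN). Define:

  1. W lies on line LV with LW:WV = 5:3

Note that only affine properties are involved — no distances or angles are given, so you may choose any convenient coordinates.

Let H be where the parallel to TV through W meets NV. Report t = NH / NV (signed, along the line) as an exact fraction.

Set T = (0, 0), V = (1, 0), N = (0, 1), L = (-2, -3); any affine frame gives the same invariant.
1. W lies on line LV with LW:WV = 5:3 ⇒ W = (-1/8, -9/8)
through W parallel to TV: direction (1, 0); meets NV at H = (17/8, -9/8)
H = N + t·(V−N) with t = 17/8

t = 17/8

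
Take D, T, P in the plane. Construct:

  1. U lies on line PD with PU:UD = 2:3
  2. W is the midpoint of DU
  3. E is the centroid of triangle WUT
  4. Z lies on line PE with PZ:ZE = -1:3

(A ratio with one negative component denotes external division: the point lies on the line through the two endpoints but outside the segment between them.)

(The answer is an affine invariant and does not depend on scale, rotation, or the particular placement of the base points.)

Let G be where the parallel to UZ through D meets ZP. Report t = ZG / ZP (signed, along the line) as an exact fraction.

Choose coordinates D = (0, 0), T = (1, 0), P = (0, 1).
1. U lies on line PD with PU:UD = 2:3 ⇒ U = (0, 3/5)
2. W is the midpoint of DU ⇒ W = (0, 3/10)
3. E is the centroid of triangle WUT ⇒ E = (1/3, 3/10)
4. Z lies on line PE with PZ:ZE = -1:3 ⇒ Z = (-1/6, 27/20)
through D parallel to UZ: direction (-1/6, 3/4); meets ZP at G = (-5/12, 15/8)
G = Z + t·(P−Z) with t = -3/2

t = -3/2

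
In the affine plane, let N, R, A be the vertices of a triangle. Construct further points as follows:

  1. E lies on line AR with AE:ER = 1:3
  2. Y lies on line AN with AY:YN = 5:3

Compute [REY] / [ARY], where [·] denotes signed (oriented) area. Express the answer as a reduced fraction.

Work in coordinates with N = (0, 0), R = (1, 0), A = (0, 1).
1. E lies on line AR with AE:ER = 1:3 ⇒ E = (1/4, 3/4)
2. Y lies on line AN with AY:YN = 5:3 ⇒ Y = (0, 3/8)
2·[REY] = 15/32, 2·[ARY] = -5/8
[REY]:[ARY] = 15/32:-5/8 = -3/4

[REY]:[ARY] = -3/4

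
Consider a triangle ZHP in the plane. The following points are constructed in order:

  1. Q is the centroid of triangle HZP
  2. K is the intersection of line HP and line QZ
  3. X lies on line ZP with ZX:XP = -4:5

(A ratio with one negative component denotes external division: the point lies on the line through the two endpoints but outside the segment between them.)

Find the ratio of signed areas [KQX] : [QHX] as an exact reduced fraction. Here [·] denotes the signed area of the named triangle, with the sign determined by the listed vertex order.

[KQX]:[QHX] = -2/9

Work in coordinates with Z = (0, 0), H = (1, 0), P = (0, 1).
1. Q is the centroid of triangle HZP ⇒ Q = (1/3, 1/3)
2. K is the intersection of line HP and line QZ ⇒ K = (1/2, 1/2)
3. X lies on line ZP with ZX:XP = -4:5 ⇒ X = (0, -4)
2·[KQX] = 2/3, 2·[QHX] = -3
[KQX]:[QHX] = 2/3:-3 = -2/9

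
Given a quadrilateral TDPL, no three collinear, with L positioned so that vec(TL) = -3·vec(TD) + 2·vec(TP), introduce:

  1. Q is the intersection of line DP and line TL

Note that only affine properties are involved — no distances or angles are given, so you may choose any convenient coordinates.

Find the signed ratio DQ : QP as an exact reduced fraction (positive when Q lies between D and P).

DQ:QP = -2/3

Work in coordinates with T = (0, 0), D = (1, 0), P = (0, 1), L = (-3, 2).
1. Q is the intersection of line DP and line TL ⇒ Q = (3, -2)
Q = D + t·(P−D) with t = -2, so DQ:QP = t:(1−t) = -2:3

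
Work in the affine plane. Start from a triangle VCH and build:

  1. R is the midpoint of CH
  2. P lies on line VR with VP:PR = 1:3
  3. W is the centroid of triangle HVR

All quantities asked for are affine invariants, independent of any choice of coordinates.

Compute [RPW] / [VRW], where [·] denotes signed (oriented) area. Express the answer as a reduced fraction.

Choose coordinates V = (0, 0), C = (1, 0), H = (0, 1).
1. R is the midpoint of CH ⇒ R = (1/2, 1/2)
2. P lies on line VR with VP:PR = 1:3 ⇒ P = (1/8, 1/8)
3. W is the centroid of triangle HVR ⇒ W = (1/6, 1/2)
2·[RPW] = -1/8, 2·[VRW] = 1/6
[RPW]:[VRW] = -1/8:1/6 = -3/4

[RPW]:[VRW] = -3/4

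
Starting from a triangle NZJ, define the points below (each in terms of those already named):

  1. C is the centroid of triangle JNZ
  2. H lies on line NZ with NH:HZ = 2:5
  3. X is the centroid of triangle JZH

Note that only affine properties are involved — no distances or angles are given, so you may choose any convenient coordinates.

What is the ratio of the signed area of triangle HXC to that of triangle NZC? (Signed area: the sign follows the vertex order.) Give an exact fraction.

[HXC]:[NZC] = 2/21

Assign N = (0, 0), Z = (1, 0), J = (0, 1) — the answer is frame-independent, so this choice is without loss of generality.
1. C is the centroid of triangle JNZ ⇒ C = (1/3, 1/3)
2. H lies on line NZ with NH:HZ = 2:5 ⇒ H = (2/7, 0)
3. X is the centroid of triangle JZH ⇒ X = (3/7, 1/3)
2·[HXC] = 2/63, 2·[NZC] = 1/3
[HXC]:[NZC] = 2/63:1/3 = 2/21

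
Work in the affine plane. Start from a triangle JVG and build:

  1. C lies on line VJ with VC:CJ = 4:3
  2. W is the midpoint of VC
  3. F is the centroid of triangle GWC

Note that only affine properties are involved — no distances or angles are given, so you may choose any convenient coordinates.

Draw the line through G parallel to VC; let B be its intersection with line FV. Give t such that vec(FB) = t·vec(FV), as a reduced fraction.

t = -2

Set J = (0, 0), V = (1, 0), G = (0, 1); any affine frame gives the same invariant.
1. C lies on line VJ with VC:CJ = 4:3 ⇒ C = (3/7, 0)
2. W is the midpoint of VC ⇒ W = (5/7, 0)
3. F is the centroid of triangle GWC ⇒ F = (8/21, 1/3)
through G parallel to VC: direction (-4/7, 0); meets FV at B = (-6/7, 1)
B = F + t·(V−F) with t = -2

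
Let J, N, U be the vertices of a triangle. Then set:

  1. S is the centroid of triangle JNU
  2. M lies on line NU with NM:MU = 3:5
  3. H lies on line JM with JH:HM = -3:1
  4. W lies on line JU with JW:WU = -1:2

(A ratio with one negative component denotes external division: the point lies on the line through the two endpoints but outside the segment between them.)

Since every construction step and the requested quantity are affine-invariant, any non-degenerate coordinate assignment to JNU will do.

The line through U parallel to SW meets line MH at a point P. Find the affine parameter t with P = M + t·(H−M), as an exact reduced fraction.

t = -50/17

Work in coordinates with J = (0, 0), N = (1, 0), U = (0, 1).
1. S is the centroid of triangle JNU ⇒ S = (1/3, 1/3)
2. M lies on line NU with NM:MU = 3:5 ⇒ M = (5/8, 3/8)
3. H lies on line JM with JH:HM = -3:1 ⇒ H = (15/16, 9/16)
4. W lies on line JU with JW:WU = -1:2 ⇒ W = (0, -1)
through U parallel to SW: direction (-1/3, -4/3); meets MH at P = (-5/17, -3/17)
P = M + t·(H−M) with t = -50/17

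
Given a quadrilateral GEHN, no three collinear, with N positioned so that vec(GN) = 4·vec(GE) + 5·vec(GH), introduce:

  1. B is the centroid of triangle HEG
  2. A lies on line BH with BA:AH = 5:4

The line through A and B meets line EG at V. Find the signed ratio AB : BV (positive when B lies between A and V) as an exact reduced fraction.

AB:BV = 10/9

Choose coordinates G = (0, 0), E = (1, 0), H = (0, 1), N = (4, 5).
1. B is the centroid of triangle HEG ⇒ B = (1/3, 1/3)
2. A lies on line BH with BA:AH = 5:4 ⇒ A = (4/27, 19/27)
line AB meets EG at V = (1/2, 0)
B = A + t·(V−A) with t = 10/19, so AB:BV = 10/19:9/19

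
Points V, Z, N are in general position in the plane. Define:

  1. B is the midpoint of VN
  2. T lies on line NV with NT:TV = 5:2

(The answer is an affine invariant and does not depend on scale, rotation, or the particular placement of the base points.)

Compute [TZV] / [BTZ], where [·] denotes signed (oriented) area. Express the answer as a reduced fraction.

[TZV]:[BTZ] = -4/3

Set V = (0, 0), Z = (1, 0), N = (0, 1); any affine frame gives the same invariant.
1. B is the midpoint of VN ⇒ B = (0, 1/2)
2. T lies on line NV with NT:TV = 5:2 ⇒ T = (0, 2/7)
2·[TZV] = -2/7, 2·[BTZ] = 3/14
[TZV]:[BTZ] = -2/7:3/14 = -4/3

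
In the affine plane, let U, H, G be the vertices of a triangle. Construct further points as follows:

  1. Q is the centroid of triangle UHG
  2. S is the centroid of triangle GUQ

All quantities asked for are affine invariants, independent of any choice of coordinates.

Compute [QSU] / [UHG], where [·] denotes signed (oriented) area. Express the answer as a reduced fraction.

Set U = (0, 0), H = (1, 0), G = (0, 1); any affine frame gives the same invariant.
1. Q is the centroid of triangle UHG ⇒ Q = (1/3, 1/3)
2. S is the centroid of triangle GUQ ⇒ S = (1/9, 4/9)
2·[QSU] = 1/9, 2·[UHG] = 1
[QSU]:[UHG] = 1/9:1 = 1/9

[QSU]:[UHG] = 1/9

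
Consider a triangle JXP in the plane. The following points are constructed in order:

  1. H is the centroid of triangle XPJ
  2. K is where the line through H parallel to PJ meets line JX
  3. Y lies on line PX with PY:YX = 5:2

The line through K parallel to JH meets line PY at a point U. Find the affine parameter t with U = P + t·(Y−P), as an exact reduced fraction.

t = 14/15

Set J = (0, 0), X = (1, 0), P = (0, 1); any affine frame gives the same invariant.
1. H is the centroid of triangle XPJ ⇒ H = (1/3, 1/3)
2. K is where the line through H parallel to PJ meets line JX ⇒ K = (1/3, 0)
3. Y lies on line PX with PY:YX = 5:2 ⇒ Y = (5/7, 2/7)
through K parallel to JH: direction (1/3, 1/3); meets PY at U = (2/3, 1/3)
U = P + t·(Y−P) with t = 14/15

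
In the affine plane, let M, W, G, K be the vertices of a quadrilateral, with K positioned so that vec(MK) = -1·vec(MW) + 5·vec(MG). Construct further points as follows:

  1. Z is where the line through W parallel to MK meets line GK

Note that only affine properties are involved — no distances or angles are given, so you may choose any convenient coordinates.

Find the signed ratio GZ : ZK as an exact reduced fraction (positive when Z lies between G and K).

Set M = (0, 0), W = (1, 0), G = (0, 1), K = (-1, 5); any affine frame gives the same invariant.
1. Z is where the line through W parallel to MK meets line GK ⇒ Z = (4, -15)
Z = G + t·(K−G) with t = -4, so GZ:ZK = t:(1−t) = -4:5

GZ:ZK = -4/5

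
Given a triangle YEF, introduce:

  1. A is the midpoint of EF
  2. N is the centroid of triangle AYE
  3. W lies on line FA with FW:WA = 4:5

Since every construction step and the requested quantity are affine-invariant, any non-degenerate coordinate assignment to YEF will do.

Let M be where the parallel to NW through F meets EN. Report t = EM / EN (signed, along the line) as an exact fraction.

Work in coordinates with Y = (0, 0), E = (1, 0), F = (0, 1).
1. A is the midpoint of EF ⇒ A = (1/2, 1/2)
2. N is the centroid of triangle AYE ⇒ N = (1/2, 1/6)
3. W lies on line FA with FW:WA = 4:5 ⇒ W = (2/9, 7/9)
through F parallel to NW: direction (-5/18, 11/18); meets EN at M = (5/14, 3/14)
M = E + t·(N−E) with t = 9/7

t = 9/7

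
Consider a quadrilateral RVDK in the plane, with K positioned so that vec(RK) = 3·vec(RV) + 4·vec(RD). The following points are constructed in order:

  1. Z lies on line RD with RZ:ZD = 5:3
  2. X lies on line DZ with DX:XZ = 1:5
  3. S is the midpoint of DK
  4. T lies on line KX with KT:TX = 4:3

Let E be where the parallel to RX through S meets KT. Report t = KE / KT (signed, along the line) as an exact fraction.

Choose coordinates R = (0, 0), V = (1, 0), D = (0, 1), K = (3, 4).
1. Z lies on line RD with RZ:ZD = 5:3 ⇒ Z = (0, 5/8)
2. X lies on line DZ with DX:XZ = 1:5 ⇒ X = (0, 15/16)
3. S is the midpoint of DK ⇒ S = (3/2, 5/2)
4. T lies on line KX with KT:TX = 4:3 ⇒ T = (9/7, 9/4)
through S parallel to RX: direction (0, 15/16); meets KT at E = (3/2, 79/32)
E = K + t·(T−K) with t = 7/8

t = 7/8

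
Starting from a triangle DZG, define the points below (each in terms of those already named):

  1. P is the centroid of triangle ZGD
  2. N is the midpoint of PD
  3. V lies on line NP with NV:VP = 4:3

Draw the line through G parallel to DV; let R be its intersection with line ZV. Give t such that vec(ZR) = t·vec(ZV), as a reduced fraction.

Choose coordinates D = (0, 0), Z = (1, 0), G = (0, 1).
1. P is the centroid of triangle ZGD ⇒ P = (1/3, 1/3)
2. N is the midpoint of PD ⇒ N = (1/6, 1/6)
3. V lies on line NP with NV:VP = 4:3 ⇒ V = (11/42, 11/42)
through G parallel to DV: direction (11/42, 11/42); meets ZV at R = (-10/21, 11/21)
R = Z + t·(V−Z) with t = 2

t = 2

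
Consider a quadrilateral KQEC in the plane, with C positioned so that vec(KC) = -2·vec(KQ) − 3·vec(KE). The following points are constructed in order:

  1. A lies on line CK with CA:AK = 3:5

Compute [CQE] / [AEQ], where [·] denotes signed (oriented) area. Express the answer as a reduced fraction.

Choose coordinates K = (0, 0), Q = (1, 0), E = (0, 1), C = (-2, -3).
1. A lies on line CK with CA:AK = 3:5 ⇒ A = (-5/4, -15/8)
2·[CQE] = 6, 2·[AEQ] = -33/8
[CQE]:[AEQ] = 6:-33/8 = -16/11

[CQE]:[AEQ] = -16/11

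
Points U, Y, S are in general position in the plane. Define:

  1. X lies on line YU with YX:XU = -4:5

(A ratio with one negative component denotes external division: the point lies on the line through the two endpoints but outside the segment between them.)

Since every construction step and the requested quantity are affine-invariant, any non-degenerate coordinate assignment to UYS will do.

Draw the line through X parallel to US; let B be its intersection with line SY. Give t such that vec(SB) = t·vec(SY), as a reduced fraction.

t = 5

Choose coordinates U = (0, 0), Y = (1, 0), S = (0, 1).
1. X lies on line YU with YX:XU = -4:5 ⇒ X = (5, 0)
through X parallel to US: direction (0, 1); meets SY at B = (5, -4)
B = S + t·(Y−S) with t = 5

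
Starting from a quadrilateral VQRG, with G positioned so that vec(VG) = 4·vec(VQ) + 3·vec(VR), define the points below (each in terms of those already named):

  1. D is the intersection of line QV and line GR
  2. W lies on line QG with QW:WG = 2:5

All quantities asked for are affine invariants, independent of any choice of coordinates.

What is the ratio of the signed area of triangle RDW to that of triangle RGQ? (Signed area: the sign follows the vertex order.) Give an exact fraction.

Choose coordinates V = (0, 0), Q = (1, 0), R = (0, 1), G = (4, 3).
1. D is the intersection of line QV and line GR ⇒ D = (-2, 0)
2. W lies on line QG with QW:WG = 2:5 ⇒ W = (13/7, 6/7)
2·[RDW] = 15/7, 2·[RGQ] = -6
[RDW]:[RGQ] = 15/7:-6 = -5/14

[RDW]:[RGQ] = -5/14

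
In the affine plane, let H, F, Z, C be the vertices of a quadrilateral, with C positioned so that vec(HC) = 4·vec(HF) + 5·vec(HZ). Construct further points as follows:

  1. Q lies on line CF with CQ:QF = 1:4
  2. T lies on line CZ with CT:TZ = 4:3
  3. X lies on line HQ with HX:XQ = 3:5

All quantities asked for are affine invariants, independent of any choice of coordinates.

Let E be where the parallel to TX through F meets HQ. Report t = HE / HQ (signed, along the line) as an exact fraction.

t = 85/166

Set H = (0, 0), F = (1, 0), Z = (0, 1), C = (4, 5); any affine frame gives the same invariant.
1. Q lies on line CF with CQ:QF = 1:4 ⇒ Q = (17/5, 4)
2. T lies on line CZ with CT:TZ = 4:3 ⇒ T = (12/7, 19/7)
3. X lies on line HQ with HX:XQ = 3:5 ⇒ X = (51/40, 3/2)
through F parallel to TX: direction (-123/280, -17/14); meets HQ at E = (289/166, 170/83)
E = H + t·(Q−H) with t = 85/166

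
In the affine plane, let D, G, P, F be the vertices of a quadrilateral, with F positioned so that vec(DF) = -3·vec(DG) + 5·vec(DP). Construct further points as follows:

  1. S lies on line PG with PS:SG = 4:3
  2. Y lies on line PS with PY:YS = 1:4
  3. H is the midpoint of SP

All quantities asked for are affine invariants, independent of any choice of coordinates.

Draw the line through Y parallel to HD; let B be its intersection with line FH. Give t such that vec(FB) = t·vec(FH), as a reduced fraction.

Set D = (0, 0), G = (1, 0), P = (0, 1), F = (-3, 5); any affine frame gives the same invariant.
1. S lies on line PG with PS:SG = 4:3 ⇒ S = (4/7, 3/7)
2. Y lies on line PS with PY:YS = 1:4 ⇒ Y = (4/35, 31/35)
3. H is the midpoint of SP ⇒ H = (2/7, 5/7)
through Y parallel to HD: direction (-2/7, -5/7); meets FH at B = (16/125, 23/25)
B = F + t·(H−F) with t = 119/125

t = 119/125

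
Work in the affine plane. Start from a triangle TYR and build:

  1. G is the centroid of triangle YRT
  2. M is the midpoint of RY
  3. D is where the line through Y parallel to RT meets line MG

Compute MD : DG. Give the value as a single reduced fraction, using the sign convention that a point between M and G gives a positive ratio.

Choose coordinates T = (0, 0), Y = (1, 0), R = (0, 1).
1. G is the centroid of triangle YRT ⇒ G = (1/3, 1/3)
2. M is the midpoint of RY ⇒ M = (1/2, 1/2)
3. D is where the line through Y parallel to RT meets line MG ⇒ D = (1, 1)
D = M + t·(G−M) with t = -3, so MD:DG = t:(1−t) = -3:4

MD:DG = -3/4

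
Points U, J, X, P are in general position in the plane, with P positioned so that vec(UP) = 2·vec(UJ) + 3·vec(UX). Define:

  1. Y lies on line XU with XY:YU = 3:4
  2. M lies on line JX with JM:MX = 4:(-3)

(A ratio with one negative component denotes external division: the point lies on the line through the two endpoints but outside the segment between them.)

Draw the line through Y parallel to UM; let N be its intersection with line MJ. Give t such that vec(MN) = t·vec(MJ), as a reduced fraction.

t = 3/7

Set U = (0, 0), J = (1, 0), X = (0, 1), P = (2, 3); any affine frame gives the same invariant.
1. Y lies on line XU with XY:YU = 3:4 ⇒ Y = (0, 4/7)
2. M lies on line JX with JM:MX = 4:(-3) ⇒ M = (-3, 4)
through Y parallel to UM: direction (-3, 4); meets MJ at N = (-9/7, 16/7)
N = M + t·(J−M) with t = 3/7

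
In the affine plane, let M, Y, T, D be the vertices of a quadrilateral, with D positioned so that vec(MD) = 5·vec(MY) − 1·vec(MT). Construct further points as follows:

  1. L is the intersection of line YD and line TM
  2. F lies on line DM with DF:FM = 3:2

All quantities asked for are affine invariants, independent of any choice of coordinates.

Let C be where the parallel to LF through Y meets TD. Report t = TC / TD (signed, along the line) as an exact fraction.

t = 9/5

Set M = (0, 0), Y = (1, 0), T = (0, 1), D = (5, -1); any affine frame gives the same invariant.
1. L is the intersection of line YD and line TM ⇒ L = (0, 1/4)
2. F lies on line DM with DF:FM = 3:2 ⇒ F = (2, -2/5)
through Y parallel to LF: direction (2, -13/20); meets TD at C = (9, -13/5)
C = T + t·(D−T) with t = 9/5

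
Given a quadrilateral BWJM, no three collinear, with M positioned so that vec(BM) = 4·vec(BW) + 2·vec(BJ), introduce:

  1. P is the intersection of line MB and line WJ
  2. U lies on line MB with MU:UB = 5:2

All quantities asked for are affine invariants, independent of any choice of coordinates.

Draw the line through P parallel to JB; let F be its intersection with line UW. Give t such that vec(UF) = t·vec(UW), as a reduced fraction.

t = 10/3

Choose coordinates B = (0, 0), W = (1, 0), J = (0, 1), M = (4, 2).
1. P is the intersection of line MB and line WJ ⇒ P = (2/3, 1/3)
2. U lies on line MB with MU:UB = 5:2 ⇒ U = (8/7, 4/7)
through P parallel to JB: direction (0, -1); meets UW at F = (2/3, -4/3)
F = U + t·(W−U) with t = 10/3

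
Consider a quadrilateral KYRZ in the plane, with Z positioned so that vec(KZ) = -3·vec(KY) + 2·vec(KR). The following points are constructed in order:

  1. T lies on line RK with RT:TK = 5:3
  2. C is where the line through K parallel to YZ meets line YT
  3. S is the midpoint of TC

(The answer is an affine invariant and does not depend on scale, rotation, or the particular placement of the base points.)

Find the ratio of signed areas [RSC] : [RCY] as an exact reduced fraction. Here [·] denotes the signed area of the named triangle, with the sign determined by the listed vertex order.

[RSC]:[RCY] = -3/8

Choose coordinates K = (0, 0), Y = (1, 0), R = (0, 1), Z = (-3, 2).
1. T lies on line RK with RT:TK = 5:3 ⇒ T = (0, 3/8)
2. C is where the line through K parallel to YZ meets line YT ⇒ C = (-3, 3/2)
3. S is the midpoint of TC ⇒ S = (-3/2, 15/16)
2·[RSC] = -15/16, 2·[RCY] = 5/2
[RSC]:[RCY] = -15/16:5/2 = -3/8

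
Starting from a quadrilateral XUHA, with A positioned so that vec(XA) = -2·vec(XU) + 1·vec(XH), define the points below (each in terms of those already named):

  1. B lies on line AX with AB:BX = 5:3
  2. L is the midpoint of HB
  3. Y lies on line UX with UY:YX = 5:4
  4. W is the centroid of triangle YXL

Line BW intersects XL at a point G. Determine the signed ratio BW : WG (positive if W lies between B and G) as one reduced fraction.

BW:WG = -103/22

Work in coordinates with X = (0, 0), U = (1, 0), H = (0, 1), A = (-2, 1).
1. B lies on line AX with AB:BX = 5:3 ⇒ B = (-3/4, 3/8)
2. L is the midpoint of HB ⇒ L = (-3/8, 11/16)
3. Y lies on line UX with UY:YX = 5:4 ⇒ Y = (4/9, 0)
4. W is the centroid of triangle YXL ⇒ W = (5/216, 11/48)
line BW meets XL at G = (-117/824, 429/1648)
W = B + t·(G−B) with t = 103/81, so BW:WG = 103/81:-22/81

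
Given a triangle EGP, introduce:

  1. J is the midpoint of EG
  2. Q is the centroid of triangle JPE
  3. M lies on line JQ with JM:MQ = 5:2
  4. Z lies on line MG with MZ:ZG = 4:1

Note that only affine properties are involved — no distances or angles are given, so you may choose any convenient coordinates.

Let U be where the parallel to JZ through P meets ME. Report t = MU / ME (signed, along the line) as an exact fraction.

t = -59/15

Work in coordinates with E = (0, 0), G = (1, 0), P = (0, 1).
1. J is the midpoint of EG ⇒ J = (1/2, 0)
2. Q is the centroid of triangle JPE ⇒ Q = (1/6, 1/3)
3. M lies on line JQ with JM:MQ = 5:2 ⇒ M = (11/42, 5/21)
4. Z lies on line MG with MZ:ZG = 4:1 ⇒ Z = (179/210, 1/21)
through P parallel to JZ: direction (37/105, 1/21); meets ME at U = (407/315, 74/63)
U = M + t·(E−M) with t = -59/15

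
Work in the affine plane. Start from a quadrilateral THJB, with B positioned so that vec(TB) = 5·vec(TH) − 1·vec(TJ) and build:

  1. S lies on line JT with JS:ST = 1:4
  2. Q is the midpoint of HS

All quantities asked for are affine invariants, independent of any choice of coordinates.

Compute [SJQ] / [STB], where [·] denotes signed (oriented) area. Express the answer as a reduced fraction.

[SJQ]:[STB] = -1/40

Assign T = (0, 0), H = (1, 0), J = (0, 1), B = (5, -1) — the answer is frame-independent, so this choice is without loss of generality.
1. S lies on line JT with JS:ST = 1:4 ⇒ S = (0, 4/5)
2. Q is the midpoint of HS ⇒ Q = (1/2, 2/5)
2·[SJQ] = -1/10, 2·[STB] = 4
[SJQ]:[STB] = -1/10:4 = -1/40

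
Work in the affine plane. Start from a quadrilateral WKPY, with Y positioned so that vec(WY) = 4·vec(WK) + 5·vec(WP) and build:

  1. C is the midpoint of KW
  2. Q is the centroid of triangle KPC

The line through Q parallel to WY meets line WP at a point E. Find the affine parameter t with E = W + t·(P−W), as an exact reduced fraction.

Work in coordinates with W = (0, 0), K = (1, 0), P = (0, 1), Y = (4, 5).
1. C is the midpoint of KW ⇒ C = (1/2, 0)
2. Q is the centroid of triangle KPC ⇒ Q = (1/2, 1/3)
through Q parallel to WY: direction (4, 5); meets WP at E = (0, -7/24)
E = W + t·(P−W) with t = -7/24

t = -7/24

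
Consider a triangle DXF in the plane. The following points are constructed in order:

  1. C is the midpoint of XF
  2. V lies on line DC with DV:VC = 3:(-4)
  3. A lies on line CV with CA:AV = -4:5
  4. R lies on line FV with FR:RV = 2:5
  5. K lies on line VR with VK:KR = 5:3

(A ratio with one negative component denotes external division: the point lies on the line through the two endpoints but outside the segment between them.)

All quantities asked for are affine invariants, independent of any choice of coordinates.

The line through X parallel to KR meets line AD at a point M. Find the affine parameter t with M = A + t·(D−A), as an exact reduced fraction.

Work in coordinates with D = (0, 0), X = (1, 0), F = (0, 1).
1. C is the midpoint of XF ⇒ C = (1/2, 1/2)
2. V lies on line DC with DV:VC = 3:(-4) ⇒ V = (-3/2, -3/2)
3. A lies on line CV with CA:AV = -4:5 ⇒ A = (17/2, 17/2)
4. R lies on line FV with FR:RV = 2:5 ⇒ R = (-3/7, 2/7)
5. K lies on line VR with VK:KR = 5:3 ⇒ K = (-93/112, -43/112)
through X parallel to KR: direction (45/112, 75/112); meets AD at M = (5/2, 5/2)
M = A + t·(D−A) with t = 12/17

t = 12/17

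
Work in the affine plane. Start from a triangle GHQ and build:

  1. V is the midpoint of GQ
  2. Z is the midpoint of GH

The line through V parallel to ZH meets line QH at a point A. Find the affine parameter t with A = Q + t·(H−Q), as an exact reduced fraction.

Choose coordinates G = (0, 0), H = (1, 0), Q = (0, 1).
1. V is the midpoint of GQ ⇒ V = (0, 1/2)
2. Z is the midpoint of GH ⇒ Z = (1/2, 0)
through V parallel to ZH: direction (1/2, 0); meets QH at A = (1/2, 1/2)
A = Q + t·(H−Q) with t = 1/2

t = 1/2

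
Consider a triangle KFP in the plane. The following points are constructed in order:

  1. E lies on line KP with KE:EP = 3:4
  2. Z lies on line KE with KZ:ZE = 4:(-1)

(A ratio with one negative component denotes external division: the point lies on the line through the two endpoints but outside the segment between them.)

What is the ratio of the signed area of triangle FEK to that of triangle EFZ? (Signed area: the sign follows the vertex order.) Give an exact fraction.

[FEK]:[EFZ] = 3

Set K = (0, 0), F = (1, 0), P = (0, 1); any affine frame gives the same invariant.
1. E lies on line KP with KE:EP = 3:4 ⇒ E = (0, 3/7)
2. Z lies on line KE with KZ:ZE = 4:(-1) ⇒ Z = (0, 4/7)
2·[FEK] = 3/7, 2·[EFZ] = 1/7
[FEK]:[EFZ] = 3/7:1/7 = 3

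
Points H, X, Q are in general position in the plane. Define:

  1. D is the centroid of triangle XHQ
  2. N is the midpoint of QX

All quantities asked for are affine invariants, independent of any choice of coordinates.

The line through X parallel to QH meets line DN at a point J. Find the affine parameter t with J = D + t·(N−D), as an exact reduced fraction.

Work in coordinates with H = (0, 0), X = (1, 0), Q = (0, 1).
1. D is the centroid of triangle XHQ ⇒ D = (1/3, 1/3)
2. N is the midpoint of QX ⇒ N = (1/2, 1/2)
through X parallel to QH: direction (0, -1); meets DN at J = (1, 1)
J = D + t·(N−D) with t = 4

t = 4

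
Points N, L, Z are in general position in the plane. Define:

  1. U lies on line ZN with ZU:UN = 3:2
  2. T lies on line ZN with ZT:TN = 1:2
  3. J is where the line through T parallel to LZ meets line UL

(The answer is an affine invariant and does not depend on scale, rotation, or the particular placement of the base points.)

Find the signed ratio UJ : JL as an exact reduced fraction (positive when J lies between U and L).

Set N = (0, 0), L = (1, 0), Z = (0, 1); any affine frame gives the same invariant.
1. U lies on line ZN with ZU:UN = 3:2 ⇒ U = (0, 2/5)
2. T lies on line ZN with ZT:TN = 1:2 ⇒ T = (0, 2/3)
3. J is where the line through T parallel to LZ meets line UL ⇒ J = (4/9, 2/9)
J = U + t·(L−U) with t = 4/9, so UJ:JL = t:(1−t) = 4/9:5/9

UJ:JL = 4/5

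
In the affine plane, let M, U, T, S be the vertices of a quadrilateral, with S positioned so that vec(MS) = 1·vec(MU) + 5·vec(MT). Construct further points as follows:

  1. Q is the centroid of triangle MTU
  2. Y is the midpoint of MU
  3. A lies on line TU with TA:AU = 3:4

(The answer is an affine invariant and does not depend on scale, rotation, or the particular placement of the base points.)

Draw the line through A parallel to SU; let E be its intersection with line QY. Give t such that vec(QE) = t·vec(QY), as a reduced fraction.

t = 4/7

Work in coordinates with M = (0, 0), U = (1, 0), T = (0, 1), S = (1, 5).
1. Q is the centroid of triangle MTU ⇒ Q = (1/3, 1/3)
2. Y is the midpoint of MU ⇒ Y = (1/2, 0)
3. A lies on line TU with TA:AU = 3:4 ⇒ A = (3/7, 4/7)
through A parallel to SU: direction (0, -5); meets QY at E = (3/7, 1/7)
E = Q + t·(Y−Q) with t = 4/7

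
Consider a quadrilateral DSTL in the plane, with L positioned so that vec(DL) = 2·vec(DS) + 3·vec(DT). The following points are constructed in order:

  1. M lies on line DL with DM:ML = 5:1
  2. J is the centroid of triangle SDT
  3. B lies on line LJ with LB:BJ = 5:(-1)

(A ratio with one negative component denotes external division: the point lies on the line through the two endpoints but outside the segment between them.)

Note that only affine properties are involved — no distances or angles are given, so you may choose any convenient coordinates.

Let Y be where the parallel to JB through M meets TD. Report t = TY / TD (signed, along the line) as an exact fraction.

t = 7/6

Assign D = (0, 0), S = (1, 0), T = (0, 1), L = (2, 3) — the answer is frame-independent, so this choice is without loss of generality.
1. M lies on line DL with DM:ML = 5:1 ⇒ M = (5/3, 5/2)
2. J is the centroid of triangle SDT ⇒ J = (1/3, 1/3)
3. B lies on line LJ with LB:BJ = 5:(-1) ⇒ B = (-1/12, -1/3)
through M parallel to JB: direction (-5/12, -2/3); meets TD at Y = (0, -1/6)
Y = T + t·(D−T) with t = 7/6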